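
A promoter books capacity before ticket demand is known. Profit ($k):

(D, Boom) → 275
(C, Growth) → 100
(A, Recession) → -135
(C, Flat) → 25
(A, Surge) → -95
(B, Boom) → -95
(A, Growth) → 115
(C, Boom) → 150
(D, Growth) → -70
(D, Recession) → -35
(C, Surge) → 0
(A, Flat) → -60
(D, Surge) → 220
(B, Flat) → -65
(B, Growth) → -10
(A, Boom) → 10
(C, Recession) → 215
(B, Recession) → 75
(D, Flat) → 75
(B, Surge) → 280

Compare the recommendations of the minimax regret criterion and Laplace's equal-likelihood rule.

minimax regret → D; laplace → C (disagree)

Column bests: Recession=215, Flat=75, Growth=115, Boom=275, Surge=280.
A regrets: 350, 135, 0, 265, 375 → max 375
B regrets: 140, 140, 125, 370, 0 → max 370
C regrets: 0, 50, 15, 125, 280 → max 280
D regrets: 250, 0, 185, 0, 60 → max 250
Smallest max regret = 250 → D.
Row averages: A=-33, B=37, C=98, D=93
Highest average = 98 → C.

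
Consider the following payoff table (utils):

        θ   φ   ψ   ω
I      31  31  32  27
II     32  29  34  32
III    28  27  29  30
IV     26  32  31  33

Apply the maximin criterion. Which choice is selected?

Row minima: I=27, II=29, III=27, IV=26
Best worst-case = 29 → II.

II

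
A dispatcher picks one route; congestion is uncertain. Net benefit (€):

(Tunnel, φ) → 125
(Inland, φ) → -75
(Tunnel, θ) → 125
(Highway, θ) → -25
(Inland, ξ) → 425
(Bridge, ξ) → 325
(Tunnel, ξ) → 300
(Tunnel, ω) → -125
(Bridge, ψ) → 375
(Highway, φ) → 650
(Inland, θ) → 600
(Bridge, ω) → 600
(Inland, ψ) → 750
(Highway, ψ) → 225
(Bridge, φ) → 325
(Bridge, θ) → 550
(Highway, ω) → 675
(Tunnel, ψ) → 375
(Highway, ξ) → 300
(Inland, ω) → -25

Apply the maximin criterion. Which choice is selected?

Bridge

Row minima: Tunnel=-125, Bridge=325, Inland=-75, Highway=-25
Best worst-case = 325 → Bridge.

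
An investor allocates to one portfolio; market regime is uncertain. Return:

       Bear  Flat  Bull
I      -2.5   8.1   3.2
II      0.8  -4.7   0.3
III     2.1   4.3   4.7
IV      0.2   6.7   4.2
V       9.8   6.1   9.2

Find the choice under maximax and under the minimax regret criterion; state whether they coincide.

maximax → V; minimax regret → V (agree)

Row maxima: I=8.1, II=0.8, III=4.7, IV=6.7, V=9.8
Best best-case = 9.8 → V.
Column bests: Bear=9.8, Flat=8.1, Bull=9.2.
I regrets: 12.3, 0.0, 6.0 → max 12.3
II regrets: 9.0, 12.8, 8.9 → max 12.8
III regrets: 7.7, 3.8, 4.5 → max 7.7
IV regrets: 9.6, 1.4, 5.0 → max 9.6
V regrets: 0.0, 2.0, 0.0 → max 2.0
Smallest max regret = 2.0 → V.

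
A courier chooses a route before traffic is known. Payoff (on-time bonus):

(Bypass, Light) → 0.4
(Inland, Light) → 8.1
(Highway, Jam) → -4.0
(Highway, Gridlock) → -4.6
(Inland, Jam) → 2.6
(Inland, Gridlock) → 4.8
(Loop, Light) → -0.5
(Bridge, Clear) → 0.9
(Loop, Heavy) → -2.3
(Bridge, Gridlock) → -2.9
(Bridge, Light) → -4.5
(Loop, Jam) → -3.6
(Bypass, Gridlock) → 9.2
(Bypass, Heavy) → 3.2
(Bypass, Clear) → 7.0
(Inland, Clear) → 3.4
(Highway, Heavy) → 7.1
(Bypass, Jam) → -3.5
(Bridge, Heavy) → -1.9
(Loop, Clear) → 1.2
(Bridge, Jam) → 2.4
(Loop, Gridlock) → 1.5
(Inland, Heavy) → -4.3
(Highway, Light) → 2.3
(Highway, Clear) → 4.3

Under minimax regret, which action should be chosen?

Column bests: Clear=7.0, Light=8.1, Heavy=7.1, Jam=2.6, Gridlock=9.2.
Bridge regrets: 6.1, 12.6, 9.0, 0.2, 12.1 → max 12.6
Inland regrets: 3.6, 0.0, 11.4, 0.0, 4.4 → max 11.4
Highway regrets: 2.7, 5.8, 0.0, 6.6, 13.8 → max 13.8
Loop regrets: 5.8, 8.6, 9.4, 6.2, 7.7 → max 9.4
Bypass regrets: 0.0, 7.7, 3.9, 6.1, 0.0 → max 7.7
Smallest max regret = 7.7 → Bypass.

Bypass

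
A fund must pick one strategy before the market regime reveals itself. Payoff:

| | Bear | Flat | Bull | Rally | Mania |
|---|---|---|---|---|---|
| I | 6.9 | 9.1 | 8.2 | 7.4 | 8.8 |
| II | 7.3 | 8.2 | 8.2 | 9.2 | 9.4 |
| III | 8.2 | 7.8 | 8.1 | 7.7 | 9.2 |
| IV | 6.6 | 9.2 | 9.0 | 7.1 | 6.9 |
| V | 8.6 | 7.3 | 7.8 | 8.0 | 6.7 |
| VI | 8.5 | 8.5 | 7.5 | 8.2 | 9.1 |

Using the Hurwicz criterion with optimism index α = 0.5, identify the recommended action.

III

I: 0.5·9.1 + 0.5·6.9 = 8
II: 0.5·9.4 + 0.5·7.3 = 8.35
III: 0.5·9.2 + 0.5·7.7 = 8.45
IV: 0.5·9.2 + 0.5·6.6 = 7.9
V: 0.5·8.6 + 0.5·6.7 = 7.65
VI: 0.5·9.1 + 0.5·7.5 = 8.3
Highest Hurwicz score = 8.45 → III.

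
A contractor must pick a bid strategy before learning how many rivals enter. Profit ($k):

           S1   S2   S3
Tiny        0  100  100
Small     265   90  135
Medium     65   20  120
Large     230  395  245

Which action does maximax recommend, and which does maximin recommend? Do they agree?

Row maxima: Tiny=100, Small=265, Medium=120, Large=395
Best best-case = 395 → Large.
Row minima: Tiny=0, Small=90, Medium=20, Large=230
Best worst-case = 230 → Large.

maximax → Large; maximin → Large (agree)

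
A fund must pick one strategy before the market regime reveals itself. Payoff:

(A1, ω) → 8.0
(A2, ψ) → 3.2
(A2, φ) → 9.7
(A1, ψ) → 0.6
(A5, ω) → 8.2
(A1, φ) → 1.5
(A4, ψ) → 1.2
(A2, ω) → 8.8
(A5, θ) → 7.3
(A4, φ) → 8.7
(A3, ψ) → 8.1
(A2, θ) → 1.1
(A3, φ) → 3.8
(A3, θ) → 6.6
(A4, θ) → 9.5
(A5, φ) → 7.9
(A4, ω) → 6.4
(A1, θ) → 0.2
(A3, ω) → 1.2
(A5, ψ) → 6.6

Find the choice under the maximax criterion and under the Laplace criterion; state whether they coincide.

maximax → A2; laplace → A5 (disagree)

Row maxima: A1=8.0, A2=9.7, A3=8.1, A4=9.5, A5=8.2
Best best-case = 9.7 → A2.
Row averages: A1=2.575, A2=5.7, A3=4.925, A4=6.45, A5=7.5
Highest average = 7.5 → A5.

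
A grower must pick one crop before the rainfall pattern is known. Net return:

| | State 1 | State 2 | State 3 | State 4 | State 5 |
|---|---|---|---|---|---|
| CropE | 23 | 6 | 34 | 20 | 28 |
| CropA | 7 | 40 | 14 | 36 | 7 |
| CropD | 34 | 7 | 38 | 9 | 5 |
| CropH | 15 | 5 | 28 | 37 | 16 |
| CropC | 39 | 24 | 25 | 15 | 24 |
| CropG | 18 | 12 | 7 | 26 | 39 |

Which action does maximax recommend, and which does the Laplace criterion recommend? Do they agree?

Row maxima: CropE=34, CropA=40, CropD=38, CropH=37, CropC=39, CropG=39
Best best-case = 40 → CropA.
Row averages: CropE=22.2, CropA=20.8, CropD=18.6, CropH=20.2, CropC=25.4, CropG=20.4
Highest average = 25.4 → CropC.

maximax → CropA; laplace → CropC (disagree)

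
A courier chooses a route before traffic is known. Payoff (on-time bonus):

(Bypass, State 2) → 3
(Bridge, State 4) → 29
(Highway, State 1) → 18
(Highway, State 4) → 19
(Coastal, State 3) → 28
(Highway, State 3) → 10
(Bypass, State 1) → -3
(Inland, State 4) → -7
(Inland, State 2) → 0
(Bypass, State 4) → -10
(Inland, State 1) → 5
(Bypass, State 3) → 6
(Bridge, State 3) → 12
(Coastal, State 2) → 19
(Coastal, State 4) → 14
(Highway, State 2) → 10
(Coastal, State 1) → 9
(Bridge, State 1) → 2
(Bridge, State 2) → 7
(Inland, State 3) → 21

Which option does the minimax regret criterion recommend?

Coastal

Column bests: State 1=18, State 2=19, State 3=28, State 4=29.
Bridge regrets: 16, 12, 16, 0 → max 16
Bypass regrets: 21, 16, 22, 39 → max 39
Inland regrets: 13, 19, 7, 36 → max 36
Highway regrets: 0, 9, 18, 10 → max 18
Coastal regrets: 9, 0, 0, 15 → max 15
Smallest max regret = 15 → Coastal.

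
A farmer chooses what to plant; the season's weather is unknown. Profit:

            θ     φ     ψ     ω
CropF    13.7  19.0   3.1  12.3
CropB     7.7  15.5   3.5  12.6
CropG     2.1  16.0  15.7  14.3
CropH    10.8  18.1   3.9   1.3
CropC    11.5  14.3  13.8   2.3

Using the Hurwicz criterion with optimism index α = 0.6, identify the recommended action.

CropF

CropF: 0.6·19.0 + 0.4·3.1 = 12.64
CropB: 0.6·15.5 + 0.4·3.5 = 10.7
CropG: 0.6·16.0 + 0.4·2.1 = 10.44
CropH: 0.6·18.1 + 0.4·1.3 = 11.38
CropC: 0.6·14.3 + 0.4·2.3 = 9.5
Highest Hurwicz score = 12.64 → CropF.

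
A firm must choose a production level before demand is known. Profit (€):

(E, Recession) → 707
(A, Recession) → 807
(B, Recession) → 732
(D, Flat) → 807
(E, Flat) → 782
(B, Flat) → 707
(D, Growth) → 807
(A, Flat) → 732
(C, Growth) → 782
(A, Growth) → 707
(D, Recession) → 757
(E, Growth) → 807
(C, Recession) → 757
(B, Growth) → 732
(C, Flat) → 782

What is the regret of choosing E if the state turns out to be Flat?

25

Best payoff under Flat is 807.
Regret = 807 − 782 = 25.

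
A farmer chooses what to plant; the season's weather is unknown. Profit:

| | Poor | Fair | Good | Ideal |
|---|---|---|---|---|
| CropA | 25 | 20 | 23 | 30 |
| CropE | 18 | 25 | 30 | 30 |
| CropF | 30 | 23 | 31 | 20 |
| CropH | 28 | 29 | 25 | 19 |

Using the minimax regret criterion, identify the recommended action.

CropA

Column bests: Poor=30, Fair=29, Good=31, Ideal=30.
CropA regrets: 5, 9, 8, 0 → max 9
CropE regrets: 12, 4, 1, 0 → max 12
CropF regrets: 0, 6, 0, 10 → max 10
CropH regrets: 2, 0, 6, 11 → max 11
Smallest max regret = 9 → CropA.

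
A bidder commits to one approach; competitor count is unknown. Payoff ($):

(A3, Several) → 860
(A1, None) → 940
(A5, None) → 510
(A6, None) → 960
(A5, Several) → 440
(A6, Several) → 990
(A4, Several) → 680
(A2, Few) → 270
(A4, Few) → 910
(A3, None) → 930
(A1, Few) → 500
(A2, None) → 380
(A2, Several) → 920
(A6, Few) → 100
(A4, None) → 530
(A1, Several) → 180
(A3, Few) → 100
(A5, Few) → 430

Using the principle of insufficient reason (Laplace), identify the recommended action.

Row averages: A1=540, A2=1570/3, A3=630, A4=2120/3, A5=460, A6=2050/3
Highest average = 2120/3 → A4.

A4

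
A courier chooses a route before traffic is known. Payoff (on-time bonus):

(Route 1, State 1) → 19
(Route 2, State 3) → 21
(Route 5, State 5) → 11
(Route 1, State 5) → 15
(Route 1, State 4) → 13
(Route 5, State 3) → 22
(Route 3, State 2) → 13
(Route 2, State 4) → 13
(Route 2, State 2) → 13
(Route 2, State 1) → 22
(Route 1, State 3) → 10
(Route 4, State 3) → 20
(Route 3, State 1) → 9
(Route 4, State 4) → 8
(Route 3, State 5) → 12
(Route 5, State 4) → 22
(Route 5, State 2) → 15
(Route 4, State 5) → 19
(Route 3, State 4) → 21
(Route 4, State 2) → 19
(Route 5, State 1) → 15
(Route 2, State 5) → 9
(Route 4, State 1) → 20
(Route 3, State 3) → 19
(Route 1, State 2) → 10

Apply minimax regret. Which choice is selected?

Route 5

Column bests: State 1=22, State 2=19, State 3=22, State 4=22, State 5=19.
Route 1 regrets: 3, 9, 12, 9, 4 → max 12
Route 2 regrets: 0, 6, 1, 9, 10 → max 10
Route 3 regrets: 13, 6, 3, 1, 7 → max 13
Route 4 regrets: 2, 0, 2, 14, 0 → max 14
Route 5 regrets: 7, 4, 0, 0, 8 → max 8
Smallest max regret = 8 → Route 5.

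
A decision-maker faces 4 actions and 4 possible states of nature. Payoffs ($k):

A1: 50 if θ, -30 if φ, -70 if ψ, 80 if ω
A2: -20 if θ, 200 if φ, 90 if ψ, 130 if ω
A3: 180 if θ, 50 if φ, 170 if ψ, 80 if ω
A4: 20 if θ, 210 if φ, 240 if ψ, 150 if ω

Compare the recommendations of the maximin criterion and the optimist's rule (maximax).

Row minima: A1=-70, A2=-20, A3=50, A4=20
Best worst-case = 50 → A3.
Row maxima: A1=80, A2=200, A3=180, A4=240
Best best-case = 240 → A4.

maximin → A3; maximax → A4 (disagree)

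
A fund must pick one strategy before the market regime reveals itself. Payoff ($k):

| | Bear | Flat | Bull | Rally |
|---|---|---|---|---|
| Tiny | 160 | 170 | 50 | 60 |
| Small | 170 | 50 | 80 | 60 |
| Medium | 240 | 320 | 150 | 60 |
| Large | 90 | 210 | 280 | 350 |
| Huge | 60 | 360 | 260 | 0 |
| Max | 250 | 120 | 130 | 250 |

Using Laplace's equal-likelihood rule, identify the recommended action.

Large

Row averages: Tiny=110, Small=90, Medium=192.5, Large=232.5, Huge=170, Max=187.5
Highest average = 232.5 → Large.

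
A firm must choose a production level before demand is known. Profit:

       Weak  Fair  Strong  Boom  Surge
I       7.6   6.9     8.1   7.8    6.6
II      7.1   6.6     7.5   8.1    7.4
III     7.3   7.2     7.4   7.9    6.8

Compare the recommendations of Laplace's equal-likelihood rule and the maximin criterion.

Row averages: I=7.4, II=7.34, III=7.32
Highest average = 7.4 → I.
Row minima: I=6.6, II=6.6, III=6.8
Best worst-case = 6.8 → III.

laplace → I; maximin → III (disagree)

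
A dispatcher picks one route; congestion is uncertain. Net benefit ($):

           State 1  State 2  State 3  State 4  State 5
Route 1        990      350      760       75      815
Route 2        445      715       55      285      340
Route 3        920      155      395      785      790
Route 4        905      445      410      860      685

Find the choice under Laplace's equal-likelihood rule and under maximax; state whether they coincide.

laplace → Route 4; maximax → Route 1 (disagree)

Row averages: Route 1=598, Route 2=368, Route 3=609, Route 4=661
Highest average = 661 → Route 4.
Row maxima: Route 1=990, Route 2=715, Route 3=920, Route 4=905
Best best-case = 990 → Route 1.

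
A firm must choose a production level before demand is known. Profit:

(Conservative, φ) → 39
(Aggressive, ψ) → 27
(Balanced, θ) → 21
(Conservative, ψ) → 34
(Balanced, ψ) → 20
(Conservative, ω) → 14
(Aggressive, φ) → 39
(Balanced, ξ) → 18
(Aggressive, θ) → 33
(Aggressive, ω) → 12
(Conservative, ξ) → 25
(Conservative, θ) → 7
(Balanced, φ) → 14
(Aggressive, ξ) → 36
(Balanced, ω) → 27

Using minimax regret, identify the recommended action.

Column bests: θ=33, φ=39, ψ=34, ω=27, ξ=36.
Conservative regrets: 26, 0, 0, 13, 11 → max 26
Balanced regrets: 12, 25, 14, 0, 18 → max 25
Aggressive regrets: 0, 0, 7, 15, 0 → max 15
Smallest max regret = 15 → Aggressive.

Aggressive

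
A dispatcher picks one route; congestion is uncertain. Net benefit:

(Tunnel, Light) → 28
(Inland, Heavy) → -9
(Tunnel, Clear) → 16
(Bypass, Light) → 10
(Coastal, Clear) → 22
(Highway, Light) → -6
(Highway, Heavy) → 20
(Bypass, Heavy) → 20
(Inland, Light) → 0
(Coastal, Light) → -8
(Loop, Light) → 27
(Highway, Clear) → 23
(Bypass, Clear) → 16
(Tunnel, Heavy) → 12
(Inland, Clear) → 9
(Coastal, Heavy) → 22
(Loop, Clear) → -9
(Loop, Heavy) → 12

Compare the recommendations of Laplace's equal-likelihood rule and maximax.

Row averages: Inland=0, Coastal=12, Loop=10, Bypass=46/3, Tunnel=56/3, Highway=37/3
Highest average = 56/3 → Tunnel.
Row maxima: Inland=9, Coastal=22, Loop=27, Bypass=20, Tunnel=28, Highway=23
Best best-case = 28 → Tunnel.

laplace → Tunnel; maximax → Tunnel (agree)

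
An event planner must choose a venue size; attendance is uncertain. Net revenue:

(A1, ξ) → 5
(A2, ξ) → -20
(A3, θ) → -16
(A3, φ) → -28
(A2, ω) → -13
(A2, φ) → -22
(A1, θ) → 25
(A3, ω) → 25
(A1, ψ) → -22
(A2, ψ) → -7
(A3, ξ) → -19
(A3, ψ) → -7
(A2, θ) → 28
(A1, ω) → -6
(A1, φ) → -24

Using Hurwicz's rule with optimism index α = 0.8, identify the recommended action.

A2

A1: 0.8·25 + 0.2·(-24) = 15.2
A2: 0.8·28 + 0.2·(-22) = 18
A3: 0.8·25 + 0.2·(-28) = 14.4
Highest Hurwicz score = 18 → A2.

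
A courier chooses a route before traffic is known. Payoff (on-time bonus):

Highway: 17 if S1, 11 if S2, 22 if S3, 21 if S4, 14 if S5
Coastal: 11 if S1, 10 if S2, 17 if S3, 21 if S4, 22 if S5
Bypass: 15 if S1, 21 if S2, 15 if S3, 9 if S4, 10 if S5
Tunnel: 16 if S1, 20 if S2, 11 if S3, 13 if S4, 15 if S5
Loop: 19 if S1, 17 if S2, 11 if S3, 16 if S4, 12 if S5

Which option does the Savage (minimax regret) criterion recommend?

Highway

Column bests: S1=19, S2=21, S3=22, S4=21, S5=22.
Highway regrets: 2, 10, 0, 0, 8 → max 10
Coastal regrets: 8, 11, 5, 0, 0 → max 11
Bypass regrets: 4, 0, 7, 12, 12 → max 12
Tunnel regrets: 3, 1, 11, 8, 7 → max 11
Loop regrets: 0, 4, 11, 5, 10 → max 11
Smallest max regret = 10 → Highway.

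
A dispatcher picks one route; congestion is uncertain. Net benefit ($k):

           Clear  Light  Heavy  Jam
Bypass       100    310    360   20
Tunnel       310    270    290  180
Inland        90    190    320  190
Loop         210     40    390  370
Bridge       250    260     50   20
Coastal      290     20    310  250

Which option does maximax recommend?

Loop

Row maxima: Bypass=360, Tunnel=310, Inland=320, Loop=390, Bridge=260, Coastal=310
Best best-case = 390 → Loop.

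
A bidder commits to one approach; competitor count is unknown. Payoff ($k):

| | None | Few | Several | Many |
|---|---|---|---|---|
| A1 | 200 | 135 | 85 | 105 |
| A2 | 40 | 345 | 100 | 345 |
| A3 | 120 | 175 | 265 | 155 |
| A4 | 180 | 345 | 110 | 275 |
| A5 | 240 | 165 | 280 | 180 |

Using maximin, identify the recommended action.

A5

Row minima: A1=85, A2=40, A3=120, A4=110, A5=165
Best worst-case = 165 → A5.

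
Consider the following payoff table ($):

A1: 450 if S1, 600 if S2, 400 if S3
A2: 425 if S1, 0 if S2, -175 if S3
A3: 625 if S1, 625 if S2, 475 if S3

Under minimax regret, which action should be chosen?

Column bests: S1=625, S2=625, S3=475.
A1 regrets: 175, 25, 75 → max 175
A2 regrets: 200, 625, 650 → max 650
A3 regrets: 0, 0, 0 → max 0
Smallest max regret = 0 → A3.

A3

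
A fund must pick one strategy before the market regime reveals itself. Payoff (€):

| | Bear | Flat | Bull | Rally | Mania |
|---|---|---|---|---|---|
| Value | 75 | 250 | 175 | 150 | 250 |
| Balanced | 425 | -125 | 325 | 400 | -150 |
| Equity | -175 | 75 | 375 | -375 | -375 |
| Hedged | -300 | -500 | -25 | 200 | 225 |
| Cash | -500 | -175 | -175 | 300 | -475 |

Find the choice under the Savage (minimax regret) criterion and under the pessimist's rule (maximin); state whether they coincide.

Column bests: Bear=425, Flat=250, Bull=375, Rally=400, Mania=250.
Value regrets: 350, 0, 200, 250, 0 → max 350
Balanced regrets: 0, 375, 50, 0, 400 → max 400
Equity regrets: 600, 175, 0, 775, 625 → max 775
Hedged regrets: 725, 750, 400, 200, 25 → max 750
Cash regrets: 925, 425, 550, 100, 725 → max 925
Smallest max regret = 350 → Value.
Row minima: Value=75, Balanced=-150, Equity=-375, Hedged=-500, Cash=-500
Best worst-case = 75 → Value.

minimax regret → Value; maximin → Value (agree)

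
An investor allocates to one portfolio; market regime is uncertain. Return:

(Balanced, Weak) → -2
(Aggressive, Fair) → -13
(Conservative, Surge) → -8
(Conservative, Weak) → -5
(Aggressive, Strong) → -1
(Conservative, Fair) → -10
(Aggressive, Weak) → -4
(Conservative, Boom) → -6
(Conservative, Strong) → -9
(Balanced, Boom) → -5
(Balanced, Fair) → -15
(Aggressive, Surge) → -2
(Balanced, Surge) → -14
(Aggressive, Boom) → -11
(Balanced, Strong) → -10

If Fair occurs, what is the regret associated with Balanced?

5

Best payoff under Fair is -10.
Regret = -10 − (-15) = 5.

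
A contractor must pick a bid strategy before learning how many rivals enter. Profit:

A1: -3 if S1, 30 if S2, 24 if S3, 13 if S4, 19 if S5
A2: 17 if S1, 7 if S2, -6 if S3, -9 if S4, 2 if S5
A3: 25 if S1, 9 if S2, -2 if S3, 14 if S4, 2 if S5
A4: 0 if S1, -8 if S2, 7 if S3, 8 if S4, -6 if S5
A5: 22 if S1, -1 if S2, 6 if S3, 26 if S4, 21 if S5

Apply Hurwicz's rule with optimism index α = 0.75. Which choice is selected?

A1: 0.75·30 + 0.25·(-3) = 21.75
A2: 0.75·17 + 0.25·(-9) = 10.5
A3: 0.75·25 + 0.25·(-2) = 18.25
A4: 0.75·8 + 0.25·(-8) = 4
A5: 0.75·26 + 0.25·(-1) = 19.25
Highest Hurwicz score = 21.75 → A1.

A1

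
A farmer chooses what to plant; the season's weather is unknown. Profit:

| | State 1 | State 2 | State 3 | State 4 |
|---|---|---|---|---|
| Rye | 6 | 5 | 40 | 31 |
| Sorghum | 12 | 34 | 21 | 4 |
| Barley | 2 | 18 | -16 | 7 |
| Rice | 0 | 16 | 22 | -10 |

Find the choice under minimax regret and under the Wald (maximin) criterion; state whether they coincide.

Column bests: State 1=12, State 2=34, State 3=40, State 4=31.
Rye regrets: 6, 29, 0, 0 → max 29
Sorghum regrets: 0, 0, 19, 27 → max 27
Barley regrets: 10, 16, 56, 24 → max 56
Rice regrets: 12, 18, 18, 41 → max 41
Smallest max regret = 27 → Sorghum.
Row minima: Rye=5, Sorghum=4, Barley=-16, Rice=-10
Best worst-case = 5 → Rye.

minimax regret → Sorghum; maximin → Rye (disagree)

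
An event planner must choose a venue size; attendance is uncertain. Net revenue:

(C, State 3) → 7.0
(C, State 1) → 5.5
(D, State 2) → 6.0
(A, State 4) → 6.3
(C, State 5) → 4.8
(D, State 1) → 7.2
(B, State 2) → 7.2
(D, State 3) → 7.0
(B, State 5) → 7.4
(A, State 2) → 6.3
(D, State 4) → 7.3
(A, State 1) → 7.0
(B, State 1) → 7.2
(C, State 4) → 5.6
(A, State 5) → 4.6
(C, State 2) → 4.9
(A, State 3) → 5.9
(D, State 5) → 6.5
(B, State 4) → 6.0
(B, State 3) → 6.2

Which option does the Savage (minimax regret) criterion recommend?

D

Column bests: State 1=7.2, State 2=7.2, State 3=7.0, State 4=7.3, State 5=7.4.
A regrets: 0.2, 0.9, 1.1, 1.0, 2.8 → max 2.8
B regrets: 0.0, 0.0, 0.8, 1.3, 0.0 → max 1.3
C regrets: 1.7, 2.3, 0.0, 1.7, 2.6 → max 2.6
D regrets: 0.0, 1.2, 0.0, 0.0, 0.9 → max 1.2
Smallest max regret = 1.2 → D.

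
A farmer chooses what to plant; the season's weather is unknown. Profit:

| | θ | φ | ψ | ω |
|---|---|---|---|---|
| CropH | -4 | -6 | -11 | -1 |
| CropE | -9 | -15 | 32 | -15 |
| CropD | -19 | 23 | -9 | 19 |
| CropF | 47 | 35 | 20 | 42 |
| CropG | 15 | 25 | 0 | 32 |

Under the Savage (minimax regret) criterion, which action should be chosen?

CropF

Column bests: θ=47, φ=35, ψ=32, ω=42.
CropH regrets: 51, 41, 43, 43 → max 51
CropE regrets: 56, 50, 0, 57 → max 57
CropD regrets: 66, 12, 41, 23 → max 66
CropF regrets: 0, 0, 12, 0 → max 12
CropG regrets: 32, 10, 32, 10 → max 32
Smallest max regret = 12 → CropF.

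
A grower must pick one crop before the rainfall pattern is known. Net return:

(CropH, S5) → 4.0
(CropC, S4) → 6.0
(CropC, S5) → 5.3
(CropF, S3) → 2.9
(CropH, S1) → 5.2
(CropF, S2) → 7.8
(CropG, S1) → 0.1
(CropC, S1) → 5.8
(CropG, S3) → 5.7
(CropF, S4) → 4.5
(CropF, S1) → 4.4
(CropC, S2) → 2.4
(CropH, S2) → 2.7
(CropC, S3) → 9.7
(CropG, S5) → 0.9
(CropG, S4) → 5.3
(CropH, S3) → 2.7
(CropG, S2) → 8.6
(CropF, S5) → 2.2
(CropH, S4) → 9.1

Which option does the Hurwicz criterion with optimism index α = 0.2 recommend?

CropH

CropH: 0.2·9.1 + 0.8·2.7 = 3.98
CropC: 0.2·9.7 + 0.8·2.4 = 3.86
CropF: 0.2·7.8 + 0.8·2.2 = 3.32
CropG: 0.2·8.6 + 0.8·0.1 = 1.8
Highest Hurwicz score = 3.98 → CropH.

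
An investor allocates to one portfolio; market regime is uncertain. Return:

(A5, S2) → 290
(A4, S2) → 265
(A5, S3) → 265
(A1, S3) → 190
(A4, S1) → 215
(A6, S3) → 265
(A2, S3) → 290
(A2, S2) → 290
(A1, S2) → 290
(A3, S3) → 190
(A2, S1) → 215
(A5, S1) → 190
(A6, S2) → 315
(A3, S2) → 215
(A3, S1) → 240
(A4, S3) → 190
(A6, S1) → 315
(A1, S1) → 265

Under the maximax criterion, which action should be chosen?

A6

Row maxima: A1=290, A2=290, A3=240, A4=265, A5=290, A6=315
Best best-case = 315 → A6.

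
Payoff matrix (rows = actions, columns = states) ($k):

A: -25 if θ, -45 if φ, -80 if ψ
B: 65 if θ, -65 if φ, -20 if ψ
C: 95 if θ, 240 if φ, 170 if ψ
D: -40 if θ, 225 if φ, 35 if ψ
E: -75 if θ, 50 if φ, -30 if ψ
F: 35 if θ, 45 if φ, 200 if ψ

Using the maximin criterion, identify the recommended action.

C

Row minima: A=-80, B=-65, C=95, D=-40, E=-75, F=35
Best worst-case = 95 → C.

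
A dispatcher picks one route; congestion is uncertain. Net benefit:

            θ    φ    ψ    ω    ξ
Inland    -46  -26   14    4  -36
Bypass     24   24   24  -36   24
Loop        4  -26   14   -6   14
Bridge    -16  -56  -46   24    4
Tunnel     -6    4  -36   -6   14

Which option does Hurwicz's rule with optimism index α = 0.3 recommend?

Loop

Inland: 0.3·14 + 0.7·(-46) = -28
Bypass: 0.3·24 + 0.7·(-36) = -18
Loop: 0.3·14 + 0.7·(-26) = -14
Bridge: 0.3·24 + 0.7·(-56) = -32
Tunnel: 0.3·14 + 0.7·(-36) = -21
Highest Hurwicz score = -14 → Loop.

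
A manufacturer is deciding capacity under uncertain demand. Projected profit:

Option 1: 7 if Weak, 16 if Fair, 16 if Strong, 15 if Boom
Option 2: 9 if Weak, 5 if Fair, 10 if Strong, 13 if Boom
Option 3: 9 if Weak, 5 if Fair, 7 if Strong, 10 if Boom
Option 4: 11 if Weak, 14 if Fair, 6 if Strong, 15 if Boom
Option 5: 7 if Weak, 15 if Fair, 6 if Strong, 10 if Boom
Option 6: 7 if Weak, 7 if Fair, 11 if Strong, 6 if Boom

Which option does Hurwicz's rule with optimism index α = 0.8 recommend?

Option 1

Option 1: 0.8·16 + 0.2·7 = 14.2
Option 2: 0.8·13 + 0.2·5 = 11.4
Option 3: 0.8·10 + 0.2·5 = 9
Option 4: 0.8·15 + 0.2·6 = 13.2
Option 5: 0.8·15 + 0.2·6 = 13.2
Option 6: 0.8·11 + 0.2·6 = 10
Highest Hurwicz score = 14.2 → Option 1.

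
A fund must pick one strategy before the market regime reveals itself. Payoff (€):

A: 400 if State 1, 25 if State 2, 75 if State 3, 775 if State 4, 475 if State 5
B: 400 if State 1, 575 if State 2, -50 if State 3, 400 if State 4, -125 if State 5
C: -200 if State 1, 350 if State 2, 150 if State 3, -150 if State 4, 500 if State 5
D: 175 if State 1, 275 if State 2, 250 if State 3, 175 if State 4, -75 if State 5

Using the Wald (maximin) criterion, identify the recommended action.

A

Row minima: A=25, B=-125, C=-200, D=-75
Best worst-case = 25 → A.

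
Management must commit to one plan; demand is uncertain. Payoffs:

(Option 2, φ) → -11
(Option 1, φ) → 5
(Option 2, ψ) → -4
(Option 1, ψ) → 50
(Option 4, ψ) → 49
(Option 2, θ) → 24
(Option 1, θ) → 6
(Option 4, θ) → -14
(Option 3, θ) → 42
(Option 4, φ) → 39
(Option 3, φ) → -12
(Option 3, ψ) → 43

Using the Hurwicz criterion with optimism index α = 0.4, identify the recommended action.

Option 1: 0.4·50 + 0.6·5 = 23
Option 2: 0.4·24 + 0.6·(-11) = 3
Option 3: 0.4·43 + 0.6·(-12) = 10
Option 4: 0.4·49 + 0.6·(-14) = 11.2
Highest Hurwicz score = 23 → Option 1.

Option 1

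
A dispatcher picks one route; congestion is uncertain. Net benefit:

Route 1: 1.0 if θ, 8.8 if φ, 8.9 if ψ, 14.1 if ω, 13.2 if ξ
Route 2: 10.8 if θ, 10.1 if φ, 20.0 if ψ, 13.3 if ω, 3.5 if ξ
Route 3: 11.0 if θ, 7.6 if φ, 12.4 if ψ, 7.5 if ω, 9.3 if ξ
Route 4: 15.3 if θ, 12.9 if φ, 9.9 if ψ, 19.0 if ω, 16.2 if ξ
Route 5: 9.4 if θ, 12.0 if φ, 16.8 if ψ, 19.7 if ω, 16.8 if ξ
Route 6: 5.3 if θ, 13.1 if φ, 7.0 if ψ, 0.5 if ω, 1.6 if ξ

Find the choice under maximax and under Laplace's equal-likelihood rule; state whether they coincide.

Row maxima: Route 1=14.1, Route 2=20.0, Route 3=12.4, Route 4=19.0, Route 5=19.7, Route 6=13.1
Best best-case = 20.0 → Route 2.
Row averages: Route 1=9.2, Route 2=11.54, Route 3=9.56, Route 4=14.66, Route 5=14.94, Route 6=5.5
Highest average = 14.94 → Route 5.

maximax → Route 2; laplace → Route 5 (disagree)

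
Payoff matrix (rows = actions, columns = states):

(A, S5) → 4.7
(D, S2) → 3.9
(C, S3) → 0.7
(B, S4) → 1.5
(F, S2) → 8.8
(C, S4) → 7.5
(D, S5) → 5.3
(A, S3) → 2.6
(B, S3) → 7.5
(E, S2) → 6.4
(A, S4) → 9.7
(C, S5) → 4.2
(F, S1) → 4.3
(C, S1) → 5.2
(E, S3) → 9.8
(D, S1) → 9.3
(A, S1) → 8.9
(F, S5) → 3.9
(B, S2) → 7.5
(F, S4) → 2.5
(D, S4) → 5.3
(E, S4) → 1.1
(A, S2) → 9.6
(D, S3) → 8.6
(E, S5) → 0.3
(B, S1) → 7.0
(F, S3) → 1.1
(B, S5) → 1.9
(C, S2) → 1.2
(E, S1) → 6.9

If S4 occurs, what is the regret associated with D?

4.4

Best payoff under S4 is 9.7.
Regret = 9.7 − 5.3 = 4.4.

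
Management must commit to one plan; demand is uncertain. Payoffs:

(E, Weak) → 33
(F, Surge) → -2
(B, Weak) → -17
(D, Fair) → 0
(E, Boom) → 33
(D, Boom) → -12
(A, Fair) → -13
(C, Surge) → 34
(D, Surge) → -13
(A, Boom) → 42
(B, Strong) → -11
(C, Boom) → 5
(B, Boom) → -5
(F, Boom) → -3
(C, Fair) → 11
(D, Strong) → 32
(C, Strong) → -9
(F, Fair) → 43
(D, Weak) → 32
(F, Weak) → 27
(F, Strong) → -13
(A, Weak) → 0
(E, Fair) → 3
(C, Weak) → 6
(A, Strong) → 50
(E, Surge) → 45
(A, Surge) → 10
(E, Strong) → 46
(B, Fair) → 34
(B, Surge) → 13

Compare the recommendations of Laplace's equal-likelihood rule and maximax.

Row averages: A=17.8, B=2.8, C=9.4, D=7.8, E=32, F=10.4
Highest average = 32 → E.
Row maxima: A=50, B=34, C=34, D=32, E=46, F=43
Best best-case = 50 → A.

laplace → E; maximax → A (disagree)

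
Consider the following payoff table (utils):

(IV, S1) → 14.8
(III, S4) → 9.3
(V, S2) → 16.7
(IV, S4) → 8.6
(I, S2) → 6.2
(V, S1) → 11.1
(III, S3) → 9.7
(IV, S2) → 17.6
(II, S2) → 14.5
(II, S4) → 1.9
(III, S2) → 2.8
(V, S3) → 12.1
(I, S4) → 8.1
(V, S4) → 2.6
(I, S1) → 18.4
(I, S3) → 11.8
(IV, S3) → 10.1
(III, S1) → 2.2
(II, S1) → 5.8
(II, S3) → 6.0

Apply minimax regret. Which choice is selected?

IV

Column bests: S1=18.4, S2=17.6, S3=12.1, S4=9.3.
I regrets: 0.0, 11.4, 0.3, 1.2 → max 11.4
II regrets: 12.6, 3.1, 6.1, 7.4 → max 12.6
III regrets: 16.2, 14.8, 2.4, 0.0 → max 16.2
IV regrets: 3.6, 0.0, 2.0, 0.7 → max 3.6
V regrets: 7.3, 0.9, 0.0, 6.7 → max 7.3
Smallest max regret = 3.6 → IV.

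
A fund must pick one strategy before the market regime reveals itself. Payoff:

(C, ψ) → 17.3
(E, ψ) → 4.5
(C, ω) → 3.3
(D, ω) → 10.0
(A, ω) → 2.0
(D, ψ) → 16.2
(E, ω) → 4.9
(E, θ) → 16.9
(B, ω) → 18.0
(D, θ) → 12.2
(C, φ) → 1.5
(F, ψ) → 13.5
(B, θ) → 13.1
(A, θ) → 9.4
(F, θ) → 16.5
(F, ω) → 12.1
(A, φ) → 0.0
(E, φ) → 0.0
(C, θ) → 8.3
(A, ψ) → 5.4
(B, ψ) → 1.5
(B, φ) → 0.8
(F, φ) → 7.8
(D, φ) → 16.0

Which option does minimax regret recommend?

Column bests: θ=16.9, φ=16.0, ψ=17.3, ω=18.0.
A regrets: 7.5, 16.0, 11.9, 16.0 → max 16.0
B regrets: 3.8, 15.2, 15.8, 0.0 → max 15.8
C regrets: 8.6, 14.5, 0.0, 14.7 → max 14.7
D regrets: 4.7, 0.0, 1.1, 8.0 → max 8.0
E regrets: 0.0, 16.0, 12.8, 13.1 → max 16.0
F regrets: 0.4, 8.2, 3.8, 5.9 → max 8.2
Smallest max regret = 8.0 → D.

D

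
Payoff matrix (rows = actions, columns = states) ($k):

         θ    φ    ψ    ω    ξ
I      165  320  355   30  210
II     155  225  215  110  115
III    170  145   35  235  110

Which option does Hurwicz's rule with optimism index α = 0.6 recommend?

I: 0.6·355 + 0.4·30 = 225
II: 0.6·225 + 0.4·110 = 179
III: 0.6·235 + 0.4·35 = 155
Highest Hurwicz score = 225 → I.

I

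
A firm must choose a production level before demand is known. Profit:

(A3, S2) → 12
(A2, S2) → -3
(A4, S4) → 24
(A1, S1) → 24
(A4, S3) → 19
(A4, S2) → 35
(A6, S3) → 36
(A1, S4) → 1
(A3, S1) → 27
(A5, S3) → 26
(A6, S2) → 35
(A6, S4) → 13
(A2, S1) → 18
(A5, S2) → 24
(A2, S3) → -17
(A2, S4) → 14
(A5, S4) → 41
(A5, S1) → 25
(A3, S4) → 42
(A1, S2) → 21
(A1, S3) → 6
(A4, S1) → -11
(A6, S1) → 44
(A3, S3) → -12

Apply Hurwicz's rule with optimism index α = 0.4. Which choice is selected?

A1: 0.4·24 + 0.6·1 = 10.2
A2: 0.4·18 + 0.6·(-17) = -3
A3: 0.4·42 + 0.6·(-12) = 9.6
A4: 0.4·35 + 0.6·(-11) = 7.4
A5: 0.4·41 + 0.6·24 = 30.8
A6: 0.4·44 + 0.6·13 = 25.4
Highest Hurwicz score = 30.8 → A5.

A5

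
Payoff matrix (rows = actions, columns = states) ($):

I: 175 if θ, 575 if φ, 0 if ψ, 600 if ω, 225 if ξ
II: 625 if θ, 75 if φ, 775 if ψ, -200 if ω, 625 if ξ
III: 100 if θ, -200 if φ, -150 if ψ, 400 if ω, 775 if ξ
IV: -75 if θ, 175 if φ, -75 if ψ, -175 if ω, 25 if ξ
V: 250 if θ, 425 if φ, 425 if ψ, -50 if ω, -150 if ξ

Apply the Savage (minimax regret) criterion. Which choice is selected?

Column bests: θ=625, φ=575, ψ=775, ω=600, ξ=775.
I regrets: 450, 0, 775, 0, 550 → max 775
II regrets: 0, 500, 0, 800, 150 → max 800
III regrets: 525, 775, 925, 200, 0 → max 925
IV regrets: 700, 400, 850, 775, 750 → max 850
V regrets: 375, 150, 350, 650, 925 → max 925
Smallest max regret = 775 → I.

I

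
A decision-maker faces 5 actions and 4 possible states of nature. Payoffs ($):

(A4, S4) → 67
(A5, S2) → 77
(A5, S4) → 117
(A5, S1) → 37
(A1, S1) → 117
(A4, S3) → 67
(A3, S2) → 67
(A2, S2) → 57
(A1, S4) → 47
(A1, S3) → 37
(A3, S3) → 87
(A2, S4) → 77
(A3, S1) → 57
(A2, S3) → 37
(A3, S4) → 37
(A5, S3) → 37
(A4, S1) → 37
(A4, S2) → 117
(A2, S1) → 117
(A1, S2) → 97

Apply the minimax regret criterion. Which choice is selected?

Column bests: S1=117, S2=117, S3=87, S4=117.
A1 regrets: 0, 20, 50, 70 → max 70
A2 regrets: 0, 60, 50, 40 → max 60
A3 regrets: 60, 50, 0, 80 → max 80
A4 regrets: 80, 0, 20, 50 → max 80
A5 regrets: 80, 40, 50, 0 → max 80
Smallest max regret = 60 → A2.

A2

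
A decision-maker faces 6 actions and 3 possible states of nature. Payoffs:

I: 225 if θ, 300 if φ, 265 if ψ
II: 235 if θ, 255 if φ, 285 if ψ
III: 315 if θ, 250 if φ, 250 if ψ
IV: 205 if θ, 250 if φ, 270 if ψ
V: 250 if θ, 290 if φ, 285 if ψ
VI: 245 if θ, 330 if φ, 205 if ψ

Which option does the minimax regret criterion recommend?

V

Column bests: θ=315, φ=330, ψ=285.
I regrets: 90, 30, 20 → max 90
II regrets: 80, 75, 0 → max 80
III regrets: 0, 80, 35 → max 80
IV regrets: 110, 80, 15 → max 110
V regrets: 65, 40, 0 → max 65
VI regrets: 70, 0, 80 → max 80
Smallest max regret = 65 → V.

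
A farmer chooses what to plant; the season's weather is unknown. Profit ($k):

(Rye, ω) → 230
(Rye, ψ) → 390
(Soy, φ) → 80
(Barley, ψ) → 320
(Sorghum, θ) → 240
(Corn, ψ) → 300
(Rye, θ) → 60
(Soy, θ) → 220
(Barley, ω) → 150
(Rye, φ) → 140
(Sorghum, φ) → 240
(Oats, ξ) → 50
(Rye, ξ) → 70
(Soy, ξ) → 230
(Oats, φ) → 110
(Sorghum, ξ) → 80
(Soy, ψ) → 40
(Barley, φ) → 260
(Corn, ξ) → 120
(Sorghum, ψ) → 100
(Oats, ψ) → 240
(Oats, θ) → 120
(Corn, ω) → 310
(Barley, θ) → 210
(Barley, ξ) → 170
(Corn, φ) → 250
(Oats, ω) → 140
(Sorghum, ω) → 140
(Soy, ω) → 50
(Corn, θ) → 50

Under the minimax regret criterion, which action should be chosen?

Barley

Column bests: θ=240, φ=260, ψ=390, ω=310, ξ=230.
Corn regrets: 190, 10, 90, 0, 110 → max 190
Soy regrets: 20, 180, 350, 260, 0 → max 350
Oats regrets: 120, 150, 150, 170, 180 → max 180
Barley regrets: 30, 0, 70, 160, 60 → max 160
Rye regrets: 180, 120, 0, 80, 160 → max 180
Sorghum regrets: 0, 20, 290, 170, 150 → max 290
Smallest max regret = 160 → Barley.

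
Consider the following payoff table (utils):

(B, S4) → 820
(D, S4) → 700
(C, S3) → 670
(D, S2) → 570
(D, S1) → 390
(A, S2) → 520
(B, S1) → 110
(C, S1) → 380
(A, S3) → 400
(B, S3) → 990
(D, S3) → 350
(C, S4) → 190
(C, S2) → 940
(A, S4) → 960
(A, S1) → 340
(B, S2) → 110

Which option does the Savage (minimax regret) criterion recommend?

A

Column bests: S1=390, S2=940, S3=990, S4=960.
A regrets: 50, 420, 590, 0 → max 590
B regrets: 280, 830, 0, 140 → max 830
C regrets: 10, 0, 320, 770 → max 770
D regrets: 0, 370, 640, 260 → max 640
Smallest max regret = 590 → A.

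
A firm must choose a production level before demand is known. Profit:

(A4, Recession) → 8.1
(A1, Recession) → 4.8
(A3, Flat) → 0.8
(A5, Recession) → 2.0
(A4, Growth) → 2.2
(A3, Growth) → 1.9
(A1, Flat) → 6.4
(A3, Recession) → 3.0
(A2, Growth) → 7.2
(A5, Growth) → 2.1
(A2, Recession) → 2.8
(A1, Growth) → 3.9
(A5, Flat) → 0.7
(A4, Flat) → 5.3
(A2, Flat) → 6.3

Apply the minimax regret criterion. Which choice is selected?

A1

Column bests: Recession=8.1, Flat=6.4, Growth=7.2.
A1 regrets: 3.3, 0.0, 3.3 → max 3.3
A2 regrets: 5.3, 0.1, 0.0 → max 5.3
A3 regrets: 5.1, 5.6, 5.3 → max 5.6
A4 regrets: 0.0, 1.1, 5.0 → max 5.0
A5 regrets: 6.1, 5.7, 5.1 → max 6.1
Smallest max regret = 3.3 → A1.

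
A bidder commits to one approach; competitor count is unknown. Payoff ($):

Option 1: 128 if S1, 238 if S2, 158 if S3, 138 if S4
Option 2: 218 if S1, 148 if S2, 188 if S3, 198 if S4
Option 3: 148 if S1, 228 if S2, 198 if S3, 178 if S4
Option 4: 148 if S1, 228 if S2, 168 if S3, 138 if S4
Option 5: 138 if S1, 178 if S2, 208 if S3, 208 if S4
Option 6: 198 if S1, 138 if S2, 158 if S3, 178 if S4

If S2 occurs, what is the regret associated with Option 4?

10

Best payoff under S2 is 238.
Regret = 238 − 228 = 10.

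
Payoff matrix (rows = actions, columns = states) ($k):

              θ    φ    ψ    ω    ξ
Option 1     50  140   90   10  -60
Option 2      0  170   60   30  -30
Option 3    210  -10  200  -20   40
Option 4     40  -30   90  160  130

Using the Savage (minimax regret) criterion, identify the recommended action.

Option 3

Column bests: θ=210, φ=170, ψ=200, ω=160, ξ=130.
Option 1 regrets: 160, 30, 110, 150, 190 → max 190
Option 2 regrets: 210, 0, 140, 130, 160 → max 210
Option 3 regrets: 0, 180, 0, 180, 90 → max 180
Option 4 regrets: 170, 200, 110, 0, 0 → max 200
Smallest max regret = 180 → Option 3.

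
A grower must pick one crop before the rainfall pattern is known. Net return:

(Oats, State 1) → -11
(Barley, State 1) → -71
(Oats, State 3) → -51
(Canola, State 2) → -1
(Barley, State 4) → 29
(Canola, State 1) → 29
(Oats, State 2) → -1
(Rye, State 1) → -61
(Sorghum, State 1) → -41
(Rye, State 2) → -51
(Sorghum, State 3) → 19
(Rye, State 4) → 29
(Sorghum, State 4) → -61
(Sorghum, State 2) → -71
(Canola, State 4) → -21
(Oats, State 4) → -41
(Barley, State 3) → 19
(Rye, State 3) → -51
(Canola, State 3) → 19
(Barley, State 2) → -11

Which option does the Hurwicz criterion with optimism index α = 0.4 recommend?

Barley: 0.4·29 + 0.6·(-71) = -31
Canola: 0.4·29 + 0.6·(-21) = -1
Rye: 0.4·29 + 0.6·(-61) = -25
Sorghum: 0.4·19 + 0.6·(-71) = -35
Oats: 0.4·(-1) + 0.6·(-51) = -31
Highest Hurwicz score = -1 → Canola.

Canola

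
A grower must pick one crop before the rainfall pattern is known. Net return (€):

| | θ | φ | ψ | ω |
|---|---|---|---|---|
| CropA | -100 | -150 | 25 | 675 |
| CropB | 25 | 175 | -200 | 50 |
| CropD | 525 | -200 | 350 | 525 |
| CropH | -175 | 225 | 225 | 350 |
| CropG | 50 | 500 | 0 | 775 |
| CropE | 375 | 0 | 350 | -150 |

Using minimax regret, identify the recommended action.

CropG

Column bests: θ=525, φ=500, ψ=350, ω=775.
CropA regrets: 625, 650, 325, 100 → max 650
CropB regrets: 500, 325, 550, 725 → max 725
CropD regrets: 0, 700, 0, 250 → max 700
CropH regrets: 700, 275, 125, 425 → max 700
CropG regrets: 475, 0, 350, 0 → max 475
CropE regrets: 150, 500, 0, 925 → max 925
Smallest max regret = 475 → CropG.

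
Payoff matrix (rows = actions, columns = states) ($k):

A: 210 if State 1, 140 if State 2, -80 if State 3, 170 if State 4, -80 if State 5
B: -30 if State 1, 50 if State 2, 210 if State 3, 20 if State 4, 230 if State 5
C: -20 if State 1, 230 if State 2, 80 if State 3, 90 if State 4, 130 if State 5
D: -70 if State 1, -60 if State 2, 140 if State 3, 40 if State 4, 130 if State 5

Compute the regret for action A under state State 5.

310

Best payoff under State 5 is 230.
Regret = 230 − (-80) = 310.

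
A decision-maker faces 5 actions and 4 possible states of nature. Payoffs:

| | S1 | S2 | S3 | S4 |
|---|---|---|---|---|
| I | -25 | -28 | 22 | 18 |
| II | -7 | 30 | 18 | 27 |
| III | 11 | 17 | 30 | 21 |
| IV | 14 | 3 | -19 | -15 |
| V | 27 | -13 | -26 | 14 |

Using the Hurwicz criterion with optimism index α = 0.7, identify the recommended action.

III

I: 0.7·22 + 0.3·(-28) = 7
II: 0.7·30 + 0.3·(-7) = 18.9
III: 0.7·30 + 0.3·11 = 24.3
IV: 0.7·14 + 0.3·(-19) = 4.1
V: 0.7·27 + 0.3·(-26) = 11.1
Highest Hurwicz score = 24.3 → III.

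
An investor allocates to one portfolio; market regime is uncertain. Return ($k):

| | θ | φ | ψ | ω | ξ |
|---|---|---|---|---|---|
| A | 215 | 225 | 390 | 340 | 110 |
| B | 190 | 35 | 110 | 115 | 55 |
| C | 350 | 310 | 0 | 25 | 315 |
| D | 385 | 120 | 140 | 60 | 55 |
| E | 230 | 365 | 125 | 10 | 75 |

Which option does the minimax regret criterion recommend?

Column bests: θ=385, φ=365, ψ=390, ω=340, ξ=315.
A regrets: 170, 140, 0, 0, 205 → max 205
B regrets: 195, 330, 280, 225, 260 → max 330
C regrets: 35, 55, 390, 315, 0 → max 390
D regrets: 0, 245, 250, 280, 260 → max 280
E regrets: 155, 0, 265, 330, 240 → max 330
Smallest max regret = 205 → A.

A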